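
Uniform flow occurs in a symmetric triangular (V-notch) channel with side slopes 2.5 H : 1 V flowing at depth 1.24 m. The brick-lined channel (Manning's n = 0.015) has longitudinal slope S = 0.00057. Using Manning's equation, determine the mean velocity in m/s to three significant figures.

1.10 m/s

A = z·y² = 2.5×1.24² = 3.844 m²
P = 2y√(1+z²) = 2×1.24×√(1+2.5²) = 6.678 m
R = A/P = 3.844/6.678 = 0.5757 m
Q = (1/n)·A·R^(2/3)·S^(1/2) = (1/0.015) × 3.844 × 0.5757^(2/3) × 0.00057^(1/2) = 4.234 m³/s
V = Q/A = 4.234/3.844 = 1.101 m/s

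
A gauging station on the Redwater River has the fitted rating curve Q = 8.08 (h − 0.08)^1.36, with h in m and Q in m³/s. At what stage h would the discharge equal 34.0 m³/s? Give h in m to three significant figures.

2.96 m

h − h₀ = (Q/C)^(1/b) = (34.0/8.08)^(1/1.36) = 2.877 m
h = 0.08 + 2.877 = 2.957 m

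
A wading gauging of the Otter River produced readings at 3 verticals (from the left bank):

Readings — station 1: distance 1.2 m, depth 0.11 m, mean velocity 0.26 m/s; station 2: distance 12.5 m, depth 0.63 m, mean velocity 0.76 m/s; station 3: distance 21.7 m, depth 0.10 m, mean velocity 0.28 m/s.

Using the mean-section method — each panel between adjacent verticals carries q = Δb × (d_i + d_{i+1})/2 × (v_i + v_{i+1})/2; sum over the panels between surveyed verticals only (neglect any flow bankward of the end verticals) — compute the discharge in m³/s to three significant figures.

3.88 m³/s

Panel 1-2: Δb = 11.3 m, d̄ = (0.11+0.63)/2 = 0.37, v̄ = (0.26+0.76)/2 = 0.51 → q = 11.3×0.37×0.51 = 2.132 m³/s
Panel 2-3: Δb = 9.2 m, d̄ = (0.63+0.10)/2 = 0.365, v̄ = (0.76+0.28)/2 = 0.52 → q = 9.2×0.365×0.52 = 1.746 m³/s
Q = Σ q = 3.878 m³/s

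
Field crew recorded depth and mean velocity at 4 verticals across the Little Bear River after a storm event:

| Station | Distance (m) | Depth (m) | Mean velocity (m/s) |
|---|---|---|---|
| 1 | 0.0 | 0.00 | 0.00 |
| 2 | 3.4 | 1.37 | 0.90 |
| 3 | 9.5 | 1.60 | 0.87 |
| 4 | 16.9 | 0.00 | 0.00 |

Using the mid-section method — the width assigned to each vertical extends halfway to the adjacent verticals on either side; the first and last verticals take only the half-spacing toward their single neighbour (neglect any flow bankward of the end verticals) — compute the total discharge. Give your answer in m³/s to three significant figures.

15.3 m³/s

w_2 = (9.5 − 0.0)/2 = 4.75 m; q_2 = 0.90 × 1.37 × 4.75 = 5.857 m³/s
w_3 = (16.9 − 3.4)/2 = 6.75 m; q_3 = 0.87 × 1.60 × 6.75 = 9.396 m³/s
Stations 1, 4 contribute zero (depth or velocity is 0).
Q = Σ qᵢ = 15.25 m³/s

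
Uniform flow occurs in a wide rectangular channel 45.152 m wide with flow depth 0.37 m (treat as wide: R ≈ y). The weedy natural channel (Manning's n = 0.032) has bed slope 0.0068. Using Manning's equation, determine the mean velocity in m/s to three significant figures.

1.33 m/s

A = b·y = 45.152 × 0.37 = 16.71 m²
Wide channel: R ≈ y = 0.37 m
Q = (1/n)·A·R^(2/3)·S^(1/2) = (1/0.032) × 16.71 × 0.3700^(2/3) × 0.0068^(1/2) = 22.19 m³/s
V = Q/A = 22.19/16.71 = 1.328 m/s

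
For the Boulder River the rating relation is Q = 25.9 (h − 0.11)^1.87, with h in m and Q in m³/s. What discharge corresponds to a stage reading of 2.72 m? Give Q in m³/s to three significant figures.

156 m³/s

Q = 25.9 × (2.72 − 0.11)^1.87 = 25.9 × 2.61^1.87 = 155.7 m³/s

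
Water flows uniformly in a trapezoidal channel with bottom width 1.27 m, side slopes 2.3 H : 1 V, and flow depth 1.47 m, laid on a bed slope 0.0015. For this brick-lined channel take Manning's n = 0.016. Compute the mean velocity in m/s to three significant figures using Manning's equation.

2.07 m/s

A = (b + z·y)·y = (1.27 + 2.3×1.47)×1.47 = 6.837 m²
P = b + 2y√(1+z²) = 1.27 + 2×1.47×√(1+2.3²) = 8.643 m
R = A/P = 6.837/8.643 = 0.7910 m
Q = (1/n)·A·R^(2/3)·S^(1/2) = (1/0.016) × 6.837 × 0.7910^(2/3) × 0.0015^(1/2) = 14.15 m³/s
V = Q/A = 14.15/6.837 = 2.070 m/s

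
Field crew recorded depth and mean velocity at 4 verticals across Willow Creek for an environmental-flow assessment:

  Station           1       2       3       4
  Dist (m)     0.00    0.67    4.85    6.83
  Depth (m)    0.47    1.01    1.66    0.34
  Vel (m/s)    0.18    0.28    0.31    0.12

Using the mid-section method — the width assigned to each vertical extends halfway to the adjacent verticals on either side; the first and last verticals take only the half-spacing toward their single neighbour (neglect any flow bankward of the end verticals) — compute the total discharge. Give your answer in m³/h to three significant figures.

w_1 = (0.67 − 0.00)/2 = 0.335 m; q_1 = 0.18 × 0.47 × 0.335 = 0.02834 m³/s
w_2 = (4.85 − 0.00)/2 = 2.425 m; q_2 = 0.28 × 1.01 × 2.425 = 0.6858 m³/s
w_3 = (6.83 − 0.67)/2 = 3.08 m; q_3 = 0.31 × 1.66 × 3.08 = 1.585 m³/s
w_4 = (6.83 − 4.85)/2 = 0.99 m; q_4 = 0.12 × 0.34 × 0.99 = 0.04039 m³/s
Q = Σ qᵢ = 2.339 m³/s
= 2.339 × 3600 = 8422 m³/h

8420 m³/h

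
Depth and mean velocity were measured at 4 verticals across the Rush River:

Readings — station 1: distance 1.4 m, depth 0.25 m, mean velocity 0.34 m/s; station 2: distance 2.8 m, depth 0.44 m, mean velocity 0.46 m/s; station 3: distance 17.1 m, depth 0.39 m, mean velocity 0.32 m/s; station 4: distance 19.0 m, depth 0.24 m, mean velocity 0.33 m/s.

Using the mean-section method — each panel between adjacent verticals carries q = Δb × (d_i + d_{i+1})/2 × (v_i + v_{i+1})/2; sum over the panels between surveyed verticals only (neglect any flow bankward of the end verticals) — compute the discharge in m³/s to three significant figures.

2.70 m³/s

Panel 1-2: Δb = 1.4 m, d̄ = (0.25+0.44)/2 = 0.345, v̄ = (0.34+0.46)/2 = 0.4 → q = 1.4×0.345×0.4 = 0.1932 m³/s
Panel 2-3: Δb = 14.3 m, d̄ = (0.44+0.39)/2 = 0.415, v̄ = (0.46+0.32)/2 = 0.39 → q = 14.3×0.415×0.39 = 2.314 m³/s
Panel 3-4: Δb = 1.9 m, d̄ = (0.39+0.24)/2 = 0.315, v̄ = (0.32+0.33)/2 = 0.325 → q = 1.9×0.315×0.325 = 0.1945 m³/s
Q = Σ q = 2.702 m³/s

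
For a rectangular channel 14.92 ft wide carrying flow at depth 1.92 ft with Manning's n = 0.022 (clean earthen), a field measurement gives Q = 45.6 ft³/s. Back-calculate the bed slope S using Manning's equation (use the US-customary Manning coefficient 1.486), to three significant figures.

0.000316

A = b·y = 14.92 × 1.92 = 28.65 ft²
P = b + 2y = 14.92 + 2×1.92 = 18.76 ft
R = A/P = 28.65/18.76 = 1.527 ft
S = (Q·n / (1.486·A·R^(2/3)))² = (45.6×0.022 / (1.486×28.65×1.326))² = 0.0003159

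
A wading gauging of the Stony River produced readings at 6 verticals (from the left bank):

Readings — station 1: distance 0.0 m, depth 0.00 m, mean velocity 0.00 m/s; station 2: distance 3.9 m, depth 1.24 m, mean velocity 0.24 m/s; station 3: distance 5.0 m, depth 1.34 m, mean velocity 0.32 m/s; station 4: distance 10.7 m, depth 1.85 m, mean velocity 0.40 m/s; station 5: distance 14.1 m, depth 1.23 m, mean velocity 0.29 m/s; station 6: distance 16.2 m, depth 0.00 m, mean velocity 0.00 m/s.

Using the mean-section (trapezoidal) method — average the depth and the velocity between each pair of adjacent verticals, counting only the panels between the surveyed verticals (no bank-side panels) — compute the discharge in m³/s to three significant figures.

Panel 1-2: Δb = 3.9 m, d̄ = (0.00+1.24)/2 = 0.62, v̄ = (0.00+0.24)/2 = 0.12 → q = 3.9×0.62×0.12 = 0.2902 m³/s
Panel 2-3: Δb = 1.1 m, d̄ = (1.24+1.34)/2 = 1.29, v̄ = (0.24+0.32)/2 = 0.28 → q = 1.1×1.29×0.28 = 0.3973 m³/s
Panel 3-4: Δb = 5.7 m, d̄ = (1.34+1.85)/2 = 1.595, v̄ = (0.32+0.40)/2 = 0.36 → q = 5.7×1.595×0.36 = 3.273 m³/s
Panel 4-5: Δb = 3.4 m, d̄ = (1.85+1.23)/2 = 1.54, v̄ = (0.40+0.29)/2 = 0.345 → q = 3.4×1.54×0.345 = 1.806 m³/s
Panel 5-6: Δb = 2.1 m, d̄ = (1.23+0.00)/2 = 0.615, v̄ = (0.29+0.00)/2 = 0.145 → q = 2.1×0.615×0.145 = 0.1873 m³/s
Q = Σ q = 5.954 m³/s

5.95 m³/s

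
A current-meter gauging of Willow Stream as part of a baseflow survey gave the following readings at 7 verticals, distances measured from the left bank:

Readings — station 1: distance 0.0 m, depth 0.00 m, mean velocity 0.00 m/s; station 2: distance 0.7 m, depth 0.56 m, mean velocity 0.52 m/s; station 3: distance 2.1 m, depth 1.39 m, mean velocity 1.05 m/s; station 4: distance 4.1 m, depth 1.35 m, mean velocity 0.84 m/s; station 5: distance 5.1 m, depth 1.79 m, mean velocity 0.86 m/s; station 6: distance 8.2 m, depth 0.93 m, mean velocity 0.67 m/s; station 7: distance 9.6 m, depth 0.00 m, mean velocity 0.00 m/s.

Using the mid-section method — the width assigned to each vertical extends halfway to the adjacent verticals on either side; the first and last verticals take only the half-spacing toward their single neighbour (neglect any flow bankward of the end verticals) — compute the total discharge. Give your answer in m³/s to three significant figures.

w_2 = (2.1 − 0.0)/2 = 1.05 m; q_2 = 0.52 × 0.56 × 1.05 = 0.3058 m³/s
w_3 = (4.1 − 0.7)/2 = 1.7 m; q_3 = 1.05 × 1.39 × 1.7 = 2.481 m³/s
w_4 = (5.1 − 2.1)/2 = 1.5 m; q_4 = 0.84 × 1.35 × 1.5 = 1.701 m³/s
w_5 = (8.2 − 4.1)/2 = 2.05 m; q_5 = 0.86 × 1.79 × 2.05 = 3.156 m³/s
w_6 = (9.6 − 5.1)/2 = 2.25 m; q_6 = 0.67 × 0.93 × 2.25 = 1.402 m³/s
Stations 1, 7 contribute zero (depth or velocity is 0).
Q = Σ qᵢ = 9.046 m³/s

9.05 m³/s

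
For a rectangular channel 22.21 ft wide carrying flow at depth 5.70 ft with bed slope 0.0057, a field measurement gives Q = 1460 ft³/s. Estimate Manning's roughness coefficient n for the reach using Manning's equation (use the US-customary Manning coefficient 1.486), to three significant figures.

A = b·y = 22.21 × 5.70 = 126.6 ft²
P = b + 2y = 22.21 + 2×5.70 = 33.61 ft
R = A/P = 126.6/33.61 = 3.767 ft
n = (1.486/Q)·A·R^(2/3)·S^(1/2) = (1.486/1460) × 126.6 × 2.421 × 0.07550 = 0.02355

0.0236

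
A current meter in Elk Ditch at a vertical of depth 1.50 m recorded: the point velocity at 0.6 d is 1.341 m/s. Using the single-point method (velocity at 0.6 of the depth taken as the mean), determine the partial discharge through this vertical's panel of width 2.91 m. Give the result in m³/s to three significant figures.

5.85 m³/s

v̄ = v₀.₆ = 1.341 m/s
q = v̄ × d × w = 1.341 × 1.50 × 2.91 = 5.853 m³/s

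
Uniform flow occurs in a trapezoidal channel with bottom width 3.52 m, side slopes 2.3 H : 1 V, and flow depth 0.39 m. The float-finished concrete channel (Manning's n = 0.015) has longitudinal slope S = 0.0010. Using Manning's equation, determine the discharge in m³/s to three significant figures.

A = (b + z·y)·y = (3.52 + 2.3×0.39)×0.39 = 1.723 m²
P = b + 2y√(1+z²) = 3.52 + 2×0.39×√(1+2.3²) = 5.476 m
R = A/P = 1.723/5.476 = 0.3146 m
Q = (1/n)·A·R^(2/3)·S^(1/2) = (1/0.015) × 1.723 × 0.3146^(2/3) × 0.0010^(1/2) = 1.680 m³/s

1.68 m³/s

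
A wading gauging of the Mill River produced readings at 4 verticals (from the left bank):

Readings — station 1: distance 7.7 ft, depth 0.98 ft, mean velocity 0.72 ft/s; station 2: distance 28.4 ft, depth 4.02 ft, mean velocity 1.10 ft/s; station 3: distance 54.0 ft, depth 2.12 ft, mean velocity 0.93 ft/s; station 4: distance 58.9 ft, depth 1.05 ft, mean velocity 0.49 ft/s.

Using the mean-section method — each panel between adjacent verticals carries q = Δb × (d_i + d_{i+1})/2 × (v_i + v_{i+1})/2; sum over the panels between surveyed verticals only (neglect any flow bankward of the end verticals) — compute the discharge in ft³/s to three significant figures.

Panel 1-2: Δb = 20.7 ft, d̄ = (0.98+4.02)/2 = 2.5, v̄ = (0.72+1.10)/2 = 0.91 → q = 20.7×2.5×0.91 = 47.09 ft³/s
Panel 2-3: Δb = 25.6 ft, d̄ = (4.02+2.12)/2 = 3.07, v̄ = (1.10+0.93)/2 = 1.015 → q = 25.6×3.07×1.015 = 79.77 ft³/s
Panel 3-4: Δb = 4.9 ft, d̄ = (2.12+1.05)/2 = 1.585, v̄ = (0.93+0.49)/2 = 0.71 → q = 4.9×1.585×0.71 = 5.514 ft³/s
Q = Σ q = 132.4 ft³/s

132 ft³/s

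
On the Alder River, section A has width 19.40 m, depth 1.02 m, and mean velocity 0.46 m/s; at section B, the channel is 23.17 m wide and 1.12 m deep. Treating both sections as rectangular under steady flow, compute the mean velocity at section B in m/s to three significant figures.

0.351 m/s

Q = A₁V₁ = (19.40×1.02) × 0.46 = 9.102 m³/s
A₂ = 23.17 × 1.12 = 25.95 m²
V₂ = Q/A₂ = 9.102/25.95 = 0.3508 m/s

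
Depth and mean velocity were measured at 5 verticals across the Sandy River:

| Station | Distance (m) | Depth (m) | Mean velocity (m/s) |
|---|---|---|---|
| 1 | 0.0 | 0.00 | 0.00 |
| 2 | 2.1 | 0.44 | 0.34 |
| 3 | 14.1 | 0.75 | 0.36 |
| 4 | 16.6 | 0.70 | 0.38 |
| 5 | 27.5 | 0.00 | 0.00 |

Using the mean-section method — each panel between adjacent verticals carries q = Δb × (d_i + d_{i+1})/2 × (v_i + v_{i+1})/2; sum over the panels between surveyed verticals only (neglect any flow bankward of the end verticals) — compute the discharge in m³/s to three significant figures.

3.97 m³/s

Panel 1-2: Δb = 2.1 m, d̄ = (0.00+0.44)/2 = 0.22, v̄ = (0.00+0.34)/2 = 0.17 → q = 2.1×0.22×0.17 = 0.07854 m³/s
Panel 2-3: Δb = 12 m, d̄ = (0.44+0.75)/2 = 0.595, v̄ = (0.34+0.36)/2 = 0.35 → q = 12×0.595×0.35 = 2.499 m³/s
Panel 3-4: Δb = 2.5 m, d̄ = (0.75+0.70)/2 = 0.725, v̄ = (0.36+0.38)/2 = 0.37 → q = 2.5×0.725×0.37 = 0.6706 m³/s
Panel 4-5: Δb = 10.9 m, d̄ = (0.70+0.00)/2 = 0.35, v̄ = (0.38+0.00)/2 = 0.19 → q = 10.9×0.35×0.19 = 0.7249 m³/s
Q = Σ q = 3.973 m³/s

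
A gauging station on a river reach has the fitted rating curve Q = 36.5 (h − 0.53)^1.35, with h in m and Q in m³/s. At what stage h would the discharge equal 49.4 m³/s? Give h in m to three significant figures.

1.78 m

h − h₀ = (Q/C)^(1/b) = (49.4/36.5)^(1/1.35) = 1.251 m
h = 0.53 + 1.251 = 1.781 m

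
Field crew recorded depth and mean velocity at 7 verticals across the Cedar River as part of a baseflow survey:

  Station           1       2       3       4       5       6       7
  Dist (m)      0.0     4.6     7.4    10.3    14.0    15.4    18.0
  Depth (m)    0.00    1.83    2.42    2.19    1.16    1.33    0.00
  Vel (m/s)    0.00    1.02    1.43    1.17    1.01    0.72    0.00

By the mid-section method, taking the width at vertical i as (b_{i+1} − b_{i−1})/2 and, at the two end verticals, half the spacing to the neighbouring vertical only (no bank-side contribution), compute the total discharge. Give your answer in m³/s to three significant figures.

w_2 = (7.4 − 0.0)/2 = 3.7 m; q_2 = 1.02 × 1.83 × 3.7 = 6.906 m³/s
w_3 = (10.3 − 4.6)/2 = 2.85 m; q_3 = 1.43 × 2.42 × 2.85 = 9.863 m³/s
w_4 = (14.0 − 7.4)/2 = 3.3 m; q_4 = 1.17 × 2.19 × 3.3 = 8.456 m³/s
w_5 = (15.4 − 10.3)/2 = 2.55 m; q_5 = 1.01 × 1.16 × 2.55 = 2.988 m³/s
w_6 = (18.0 − 14.0)/2 = 2 m; q_6 = 0.72 × 1.33 × 2 = 1.915 m³/s
Stations 1, 7 contribute zero (depth or velocity is 0).
Q = Σ qᵢ = 30.13 m³/s

30.1 m³/s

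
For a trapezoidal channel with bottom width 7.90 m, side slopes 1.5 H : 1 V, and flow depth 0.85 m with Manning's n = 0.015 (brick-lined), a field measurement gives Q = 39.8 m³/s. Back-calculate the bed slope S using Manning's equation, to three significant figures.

A = (b + z·y)·y = (7.90 + 1.5×0.85)×0.85 = 7.799 m²
P = b + 2y√(1+z²) = 7.90 + 2×0.85×√(1+1.5²) = 10.96 m
R = A/P = 7.799/10.96 = 0.7113 m
S = (Q·n / (1·A·R^(2/3)))² = (39.8×0.015 / (1×7.799×0.7968))² = 0.009230

0.00923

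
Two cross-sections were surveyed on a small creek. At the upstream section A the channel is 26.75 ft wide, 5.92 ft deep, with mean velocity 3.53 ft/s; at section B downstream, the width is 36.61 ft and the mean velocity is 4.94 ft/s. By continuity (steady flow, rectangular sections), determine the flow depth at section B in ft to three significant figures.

3.09 ft

Q = A₁V₁ = (26.75×5.92) × 3.53 = 559.0 ft³/s
d₂ = Q/(b₂ V₂) = 559.0/(36.61×4.94) = 3.091 ft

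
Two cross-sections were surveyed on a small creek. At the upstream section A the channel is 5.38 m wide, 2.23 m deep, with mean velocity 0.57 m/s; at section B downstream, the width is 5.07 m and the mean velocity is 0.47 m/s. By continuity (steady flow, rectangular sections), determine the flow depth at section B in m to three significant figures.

Q = A₁V₁ = (5.38×2.23) × 0.57 = 6.839 m³/s
d₂ = Q/(b₂ V₂) = 6.839/(5.07×0.47) = 2.870 m

2.87 m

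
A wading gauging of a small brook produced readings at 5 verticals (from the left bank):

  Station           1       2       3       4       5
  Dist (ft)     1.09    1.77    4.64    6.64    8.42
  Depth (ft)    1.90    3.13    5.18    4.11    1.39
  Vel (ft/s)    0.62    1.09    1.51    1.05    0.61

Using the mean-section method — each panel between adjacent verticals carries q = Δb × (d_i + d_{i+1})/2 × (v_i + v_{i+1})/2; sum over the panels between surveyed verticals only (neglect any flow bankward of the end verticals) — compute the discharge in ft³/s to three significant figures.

Panel 1-2: Δb = 0.68 ft, d̄ = (1.90+3.13)/2 = 2.515, v̄ = (0.62+1.09)/2 = 0.855 → q = 0.68×2.515×0.855 = 1.462 ft³/s
Panel 2-3: Δb = 2.87 ft, d̄ = (3.13+5.18)/2 = 4.155, v̄ = (1.09+1.51)/2 = 1.3 → q = 2.87×4.155×1.3 = 15.50 ft³/s
Panel 3-4: Δb = 2 ft, d̄ = (5.18+4.11)/2 = 4.645, v̄ = (1.51+1.05)/2 = 1.28 → q = 2×4.645×1.28 = 11.89 ft³/s
Panel 4-5: Δb = 1.78 ft, d̄ = (4.11+1.39)/2 = 2.75, v̄ = (1.05+0.61)/2 = 0.83 → q = 1.78×2.75×0.83 = 4.063 ft³/s
Q = Σ q = 32.92 ft³/s

32.9 ft³/s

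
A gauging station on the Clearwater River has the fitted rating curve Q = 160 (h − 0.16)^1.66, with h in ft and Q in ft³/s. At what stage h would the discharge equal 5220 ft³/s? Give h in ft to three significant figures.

h − h₀ = (Q/C)^(1/b) = (5220/160)^(1/1.66) = 8.162 ft
h = 0.16 + 8.162 = 8.322 ft

8.32 ft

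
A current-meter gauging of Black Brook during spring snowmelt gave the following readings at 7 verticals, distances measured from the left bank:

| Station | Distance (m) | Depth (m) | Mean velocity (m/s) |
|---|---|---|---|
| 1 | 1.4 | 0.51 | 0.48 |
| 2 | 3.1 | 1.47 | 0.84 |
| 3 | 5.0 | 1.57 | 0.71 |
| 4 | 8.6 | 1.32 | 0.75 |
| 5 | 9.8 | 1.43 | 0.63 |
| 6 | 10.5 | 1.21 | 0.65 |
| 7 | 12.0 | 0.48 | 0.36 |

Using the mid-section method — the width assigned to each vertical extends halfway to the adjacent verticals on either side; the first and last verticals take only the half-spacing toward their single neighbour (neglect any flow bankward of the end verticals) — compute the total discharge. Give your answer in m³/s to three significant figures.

w_1 = (3.1 − 1.4)/2 = 0.85 m; q_1 = 0.48 × 0.51 × 0.85 = 0.2081 m³/s
w_2 = (5.0 − 1.4)/2 = 1.8 m; q_2 = 0.84 × 1.47 × 1.8 = 2.223 m³/s
w_3 = (8.6 − 3.1)/2 = 2.75 m; q_3 = 0.71 × 1.57 × 2.75 = 3.065 m³/s
w_4 = (9.8 − 5.0)/2 = 2.4 m; q_4 = 0.75 × 1.32 × 2.4 = 2.376 m³/s
w_5 = (10.5 − 8.6)/2 = 0.95 m; q_5 = 0.63 × 1.43 × 0.95 = 0.8559 m³/s
w_6 = (12.0 − 9.8)/2 = 1.1 m; q_6 = 0.65 × 1.21 × 1.1 = 0.8652 m³/s
w_7 = (12.0 − 10.5)/2 = 0.75 m; q_7 = 0.36 × 0.48 × 0.75 = 0.1296 m³/s
Q = Σ qᵢ = 9.723 m³/s

9.72 m³/s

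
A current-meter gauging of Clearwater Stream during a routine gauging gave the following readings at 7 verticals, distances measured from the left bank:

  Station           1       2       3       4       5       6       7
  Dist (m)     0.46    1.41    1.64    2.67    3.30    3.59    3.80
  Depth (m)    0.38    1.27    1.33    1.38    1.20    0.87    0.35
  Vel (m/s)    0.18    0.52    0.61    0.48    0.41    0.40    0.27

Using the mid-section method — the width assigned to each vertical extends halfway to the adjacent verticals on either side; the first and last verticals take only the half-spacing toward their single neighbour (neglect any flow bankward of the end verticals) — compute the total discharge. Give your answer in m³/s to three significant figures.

w_1 = (1.41 − 0.46)/2 = 0.475 m; q_1 = 0.18 × 0.38 × 0.475 = 0.03249 m³/s
w_2 = (1.64 − 0.46)/2 = 0.59 m; q_2 = 0.52 × 1.27 × 0.59 = 0.3896 m³/s
w_3 = (2.67 − 1.41)/2 = 0.63 m; q_3 = 0.61 × 1.33 × 0.63 = 0.5111 m³/s
w_4 = (3.30 − 1.64)/2 = 0.83 m; q_4 = 0.48 × 1.38 × 0.83 = 0.5498 m³/s
w_5 = (3.59 − 2.67)/2 = 0.46 m; q_5 = 0.41 × 1.20 × 0.46 = 0.2263 m³/s
w_6 = (3.80 − 3.30)/2 = 0.25 m; q_6 = 0.40 × 0.87 × 0.25 = 0.08700 m³/s
w_7 = (3.80 − 3.59)/2 = 0.105 m; q_7 = 0.27 × 0.35 × 0.105 = 0.009923 m³/s
Q = Σ qᵢ = 1.806 m³/s

1.81 m³/s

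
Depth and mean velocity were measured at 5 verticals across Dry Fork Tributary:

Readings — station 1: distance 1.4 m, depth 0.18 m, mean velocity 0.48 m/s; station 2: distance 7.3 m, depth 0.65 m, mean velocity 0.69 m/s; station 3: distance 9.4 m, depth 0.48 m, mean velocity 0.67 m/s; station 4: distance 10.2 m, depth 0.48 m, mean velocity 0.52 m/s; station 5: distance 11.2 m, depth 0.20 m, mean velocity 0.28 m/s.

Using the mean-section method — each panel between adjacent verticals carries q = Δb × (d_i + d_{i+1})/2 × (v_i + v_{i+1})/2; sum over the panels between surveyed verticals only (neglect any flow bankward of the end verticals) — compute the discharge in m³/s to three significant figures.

2.60 m³/s

Panel 1-2: Δb = 5.9 m, d̄ = (0.18+0.65)/2 = 0.415, v̄ = (0.48+0.69)/2 = 0.585 → q = 5.9×0.415×0.585 = 1.432 m³/s
Panel 2-3: Δb = 2.1 m, d̄ = (0.65+0.48)/2 = 0.565, v̄ = (0.69+0.67)/2 = 0.68 → q = 2.1×0.565×0.68 = 0.8068 m³/s
Panel 3-4: Δb = 0.8 m, d̄ = (0.48+0.48)/2 = 0.48, v̄ = (0.67+0.52)/2 = 0.595 → q = 0.8×0.48×0.595 = 0.2285 m³/s
Panel 4-5: Δb = 1 m, d̄ = (0.48+0.20)/2 = 0.34, v̄ = (0.52+0.28)/2 = 0.4 → q = 1×0.34×0.4 = 0.1360 m³/s
Q = Σ q = 2.604 m³/s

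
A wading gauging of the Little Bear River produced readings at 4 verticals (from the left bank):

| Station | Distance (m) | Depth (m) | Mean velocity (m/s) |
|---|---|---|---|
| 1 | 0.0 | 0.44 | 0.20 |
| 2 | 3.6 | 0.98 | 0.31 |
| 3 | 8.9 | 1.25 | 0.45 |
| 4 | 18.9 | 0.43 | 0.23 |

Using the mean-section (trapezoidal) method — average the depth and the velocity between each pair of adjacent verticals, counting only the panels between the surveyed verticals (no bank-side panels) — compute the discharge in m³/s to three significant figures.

5.75 m³/s

Panel 1-2: Δb = 3.6 m, d̄ = (0.44+0.98)/2 = 0.71, v̄ = (0.20+0.31)/2 = 0.255 → q = 3.6×0.71×0.255 = 0.6518 m³/s
Panel 2-3: Δb = 5.3 m, d̄ = (0.98+1.25)/2 = 1.115, v̄ = (0.31+0.45)/2 = 0.38 → q = 5.3×1.115×0.38 = 2.246 m³/s
Panel 3-4: Δb = 10 m, d̄ = (1.25+0.43)/2 = 0.84, v̄ = (0.45+0.23)/2 = 0.34 → q = 10×0.84×0.34 = 2.856 m³/s
Q = Σ q = 5.753 m³/s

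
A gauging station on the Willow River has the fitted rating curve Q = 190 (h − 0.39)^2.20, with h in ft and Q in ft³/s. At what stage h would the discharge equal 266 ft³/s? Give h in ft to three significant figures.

1.56 ft

h − h₀ = (Q/C)^(1/b) = (266/190)^(1/2.20) = 1.165 ft
h = 0.39 + 1.165 = 1.555 ft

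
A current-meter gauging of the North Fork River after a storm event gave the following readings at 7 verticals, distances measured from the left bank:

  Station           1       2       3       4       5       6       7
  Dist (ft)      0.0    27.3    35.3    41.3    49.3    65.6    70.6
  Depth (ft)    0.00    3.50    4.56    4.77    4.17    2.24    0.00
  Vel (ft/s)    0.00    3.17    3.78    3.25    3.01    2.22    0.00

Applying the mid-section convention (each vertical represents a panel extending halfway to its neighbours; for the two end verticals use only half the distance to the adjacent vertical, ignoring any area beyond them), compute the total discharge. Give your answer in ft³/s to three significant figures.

w_2 = (35.3 − 0.0)/2 = 17.65 ft; q_2 = 3.17 × 3.50 × 17.65 = 195.8 ft³/s
w_3 = (41.3 − 27.3)/2 = 7 ft; q_3 = 3.78 × 4.56 × 7 = 120.7 ft³/s
w_4 = (49.3 − 35.3)/2 = 7 ft; q_4 = 3.25 × 4.77 × 7 = 108.5 ft³/s
w_5 = (65.6 − 41.3)/2 = 12.15 ft; q_5 = 3.01 × 4.17 × 12.15 = 152.5 ft³/s
w_6 = (70.6 − 49.3)/2 = 10.65 ft; q_6 = 2.22 × 2.24 × 10.65 = 52.96 ft³/s
Stations 1, 7 contribute zero (depth or velocity is 0).
Q = Σ qᵢ = 630.5 ft³/s

630 ft³/s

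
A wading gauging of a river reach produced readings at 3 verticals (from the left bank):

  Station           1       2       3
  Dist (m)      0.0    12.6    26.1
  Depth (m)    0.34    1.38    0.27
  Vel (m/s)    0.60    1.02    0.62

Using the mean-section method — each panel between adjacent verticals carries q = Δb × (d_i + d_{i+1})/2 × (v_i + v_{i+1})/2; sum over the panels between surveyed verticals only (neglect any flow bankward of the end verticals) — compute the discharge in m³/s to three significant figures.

Panel 1-2: Δb = 12.6 m, d̄ = (0.34+1.38)/2 = 0.86, v̄ = (0.60+1.02)/2 = 0.81 → q = 12.6×0.86×0.81 = 8.777 m³/s
Panel 2-3: Δb = 13.5 m, d̄ = (1.38+0.27)/2 = 0.825, v̄ = (1.02+0.62)/2 = 0.82 → q = 13.5×0.825×0.82 = 9.133 m³/s
Q = Σ q = 17.91 m³/s

17.9 m³/s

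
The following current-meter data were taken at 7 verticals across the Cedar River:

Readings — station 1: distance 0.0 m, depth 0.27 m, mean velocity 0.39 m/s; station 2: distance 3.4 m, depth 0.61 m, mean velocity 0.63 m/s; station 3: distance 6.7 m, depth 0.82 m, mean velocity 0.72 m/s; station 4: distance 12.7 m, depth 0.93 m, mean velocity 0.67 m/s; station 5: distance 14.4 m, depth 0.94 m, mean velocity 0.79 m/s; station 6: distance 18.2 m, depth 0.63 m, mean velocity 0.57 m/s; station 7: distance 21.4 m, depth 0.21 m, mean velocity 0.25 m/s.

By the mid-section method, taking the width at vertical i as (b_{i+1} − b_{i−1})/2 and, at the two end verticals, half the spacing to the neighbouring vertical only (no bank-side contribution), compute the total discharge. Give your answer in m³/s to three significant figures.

w_1 = (3.4 − 0.0)/2 = 1.7 m; q_1 = 0.39 × 0.27 × 1.7 = 0.1790 m³/s
w_2 = (6.7 − 0.0)/2 = 3.35 m; q_2 = 0.63 × 0.61 × 3.35 = 1.287 m³/s
w_3 = (12.7 − 3.4)/2 = 4.65 m; q_3 = 0.72 × 0.82 × 4.65 = 2.745 m³/s
w_4 = (14.4 − 6.7)/2 = 3.85 m; q_4 = 0.67 × 0.93 × 3.85 = 2.399 m³/s
w_5 = (18.2 − 12.7)/2 = 2.75 m; q_5 = 0.79 × 0.94 × 2.75 = 2.042 m³/s
w_6 = (21.4 − 14.4)/2 = 3.5 m; q_6 = 0.57 × 0.63 × 3.5 = 1.257 m³/s
w_7 = (21.4 − 18.2)/2 = 1.6 m; q_7 = 0.25 × 0.21 × 1.6 = 0.08400 m³/s
Q = Σ qᵢ = 9.994 m³/s

9.99 m³/s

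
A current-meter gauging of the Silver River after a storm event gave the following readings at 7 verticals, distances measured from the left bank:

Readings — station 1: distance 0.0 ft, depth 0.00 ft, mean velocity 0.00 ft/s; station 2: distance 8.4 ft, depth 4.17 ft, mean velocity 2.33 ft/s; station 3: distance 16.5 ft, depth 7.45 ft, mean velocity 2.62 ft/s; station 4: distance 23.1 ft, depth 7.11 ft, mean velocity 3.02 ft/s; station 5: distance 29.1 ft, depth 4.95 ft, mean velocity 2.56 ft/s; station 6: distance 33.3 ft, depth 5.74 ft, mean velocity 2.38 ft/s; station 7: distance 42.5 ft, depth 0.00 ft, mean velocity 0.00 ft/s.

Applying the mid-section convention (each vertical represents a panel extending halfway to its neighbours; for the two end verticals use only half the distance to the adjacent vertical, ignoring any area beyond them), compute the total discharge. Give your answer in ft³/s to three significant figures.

w_2 = (16.5 − 0.0)/2 = 8.25 ft; q_2 = 2.33 × 4.17 × 8.25 = 80.16 ft³/s
w_3 = (23.1 − 8.4)/2 = 7.35 ft; q_3 = 2.62 × 7.45 × 7.35 = 143.5 ft³/s
w_4 = (29.1 − 16.5)/2 = 6.3 ft; q_4 = 3.02 × 7.11 × 6.3 = 135.3 ft³/s
w_5 = (33.3 − 23.1)/2 = 5.1 ft; q_5 = 2.56 × 4.95 × 5.1 = 64.63 ft³/s
w_6 = (42.5 − 29.1)/2 = 6.7 ft; q_6 = 2.38 × 5.74 × 6.7 = 91.53 ft³/s
Stations 1, 7 contribute zero (depth or velocity is 0).
Q = Σ qᵢ = 515.1 ft³/s

515 ft³/s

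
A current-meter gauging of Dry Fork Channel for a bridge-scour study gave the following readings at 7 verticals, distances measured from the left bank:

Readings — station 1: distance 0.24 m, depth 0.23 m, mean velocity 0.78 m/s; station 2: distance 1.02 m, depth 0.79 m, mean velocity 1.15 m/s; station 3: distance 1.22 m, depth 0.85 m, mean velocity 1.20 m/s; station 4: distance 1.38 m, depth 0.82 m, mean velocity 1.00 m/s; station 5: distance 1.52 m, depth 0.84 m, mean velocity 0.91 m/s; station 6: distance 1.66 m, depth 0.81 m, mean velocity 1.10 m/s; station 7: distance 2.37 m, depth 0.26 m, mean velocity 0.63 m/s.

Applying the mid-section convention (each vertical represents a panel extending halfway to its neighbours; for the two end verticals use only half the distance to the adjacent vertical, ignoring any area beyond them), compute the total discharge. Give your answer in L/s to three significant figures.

w_1 = (1.02 − 0.24)/2 = 0.39 m; q_1 = 0.78 × 0.23 × 0.39 = 0.06997 m³/s
w_2 = (1.22 − 0.24)/2 = 0.49 m; q_2 = 1.15 × 0.79 × 0.49 = 0.4452 m³/s
w_3 = (1.38 − 1.02)/2 = 0.18 m; q_3 = 1.20 × 0.85 × 0.18 = 0.1836 m³/s
w_4 = (1.52 − 1.22)/2 = 0.15 m; q_4 = 1.00 × 0.82 × 0.15 = 0.1230 m³/s
w_5 = (1.66 − 1.38)/2 = 0.14 m; q_5 = 0.91 × 0.84 × 0.14 = 0.1070 m³/s
w_6 = (2.37 − 1.52)/2 = 0.425 m; q_6 = 1.10 × 0.81 × 0.425 = 0.3787 m³/s
w_7 = (2.37 − 1.66)/2 = 0.355 m; q_7 = 0.63 × 0.26 × 0.355 = 0.05815 m³/s
Q = Σ qᵢ = 1.366 m³/s
= 1.366 × 1000 = 1366 L/s

1370 L/s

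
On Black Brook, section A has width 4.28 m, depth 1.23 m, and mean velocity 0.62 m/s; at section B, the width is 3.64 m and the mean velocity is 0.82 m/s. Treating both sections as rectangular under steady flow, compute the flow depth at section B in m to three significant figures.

Q = A₁V₁ = (4.28×1.23) × 0.62 = 3.264 m³/s
d₂ = Q/(b₂ V₂) = 3.264/(3.64×0.82) = 1.094 m

1.09 m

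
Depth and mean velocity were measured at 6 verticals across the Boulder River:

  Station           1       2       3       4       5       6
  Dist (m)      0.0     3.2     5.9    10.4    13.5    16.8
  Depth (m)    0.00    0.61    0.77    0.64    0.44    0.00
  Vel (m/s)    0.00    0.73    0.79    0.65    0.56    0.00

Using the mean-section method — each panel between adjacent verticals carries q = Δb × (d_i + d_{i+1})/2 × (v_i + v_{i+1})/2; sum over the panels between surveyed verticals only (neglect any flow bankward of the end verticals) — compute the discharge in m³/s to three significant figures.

Panel 1-2: Δb = 3.2 m, d̄ = (0.00+0.61)/2 = 0.305, v̄ = (0.00+0.73)/2 = 0.365 → q = 3.2×0.305×0.365 = 0.3562 m³/s
Panel 2-3: Δb = 2.7 m, d̄ = (0.61+0.77)/2 = 0.69, v̄ = (0.73+0.79)/2 = 0.76 → q = 2.7×0.69×0.76 = 1.416 m³/s
Panel 3-4: Δb = 4.5 m, d̄ = (0.77+0.64)/2 = 0.705, v̄ = (0.79+0.65)/2 = 0.72 → q = 4.5×0.705×0.72 = 2.284 m³/s
Panel 4-5: Δb = 3.1 m, d̄ = (0.64+0.44)/2 = 0.54, v̄ = (0.65+0.56)/2 = 0.605 → q = 3.1×0.54×0.605 = 1.013 m³/s
Panel 5-6: Δb = 3.3 m, d̄ = (0.44+0.00)/2 = 0.22, v̄ = (0.56+0.00)/2 = 0.28 → q = 3.3×0.22×0.28 = 0.2033 m³/s
Q = Σ q = 5.272 m³/s

5.27 m³/s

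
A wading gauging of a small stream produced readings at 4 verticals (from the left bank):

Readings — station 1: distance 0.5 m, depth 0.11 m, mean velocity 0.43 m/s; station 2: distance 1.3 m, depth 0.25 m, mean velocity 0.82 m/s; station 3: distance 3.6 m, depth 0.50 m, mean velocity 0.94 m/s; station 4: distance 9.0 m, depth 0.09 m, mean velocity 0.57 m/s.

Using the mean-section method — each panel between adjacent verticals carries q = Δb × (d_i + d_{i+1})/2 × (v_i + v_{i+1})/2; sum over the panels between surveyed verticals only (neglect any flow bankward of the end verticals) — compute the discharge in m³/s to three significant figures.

Panel 1-2: Δb = 0.8 m, d̄ = (0.11+0.25)/2 = 0.18, v̄ = (0.43+0.82)/2 = 0.625 → q = 0.8×0.18×0.625 = 0.09000 m³/s
Panel 2-3: Δb = 2.3 m, d̄ = (0.25+0.50)/2 = 0.375, v̄ = (0.82+0.94)/2 = 0.88 → q = 2.3×0.375×0.88 = 0.7590 m³/s
Panel 3-4: Δb = 5.4 m, d̄ = (0.50+0.09)/2 = 0.295, v̄ = (0.94+0.57)/2 = 0.755 → q = 5.4×0.295×0.755 = 1.203 m³/s
Q = Σ q = 2.052 m³/s

2.05 m³/s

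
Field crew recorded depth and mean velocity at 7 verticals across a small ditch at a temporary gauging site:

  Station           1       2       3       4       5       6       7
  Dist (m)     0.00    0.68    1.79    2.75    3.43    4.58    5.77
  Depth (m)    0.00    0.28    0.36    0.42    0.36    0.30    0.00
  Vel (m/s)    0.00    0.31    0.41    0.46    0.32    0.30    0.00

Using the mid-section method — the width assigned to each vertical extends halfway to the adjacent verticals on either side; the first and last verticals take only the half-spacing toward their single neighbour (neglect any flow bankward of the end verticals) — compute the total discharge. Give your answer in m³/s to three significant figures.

w_2 = (1.79 − 0.00)/2 = 0.895 m; q_2 = 0.31 × 0.28 × 0.895 = 0.07769 m³/s
w_3 = (2.75 − 0.68)/2 = 1.035 m; q_3 = 0.41 × 0.36 × 1.035 = 0.1528 m³/s
w_4 = (3.43 − 1.79)/2 = 0.82 m; q_4 = 0.46 × 0.42 × 0.82 = 0.1584 m³/s
w_5 = (4.58 − 2.75)/2 = 0.915 m; q_5 = 0.32 × 0.36 × 0.915 = 0.1054 m³/s
w_6 = (5.77 − 3.43)/2 = 1.17 m; q_6 = 0.30 × 0.30 × 1.17 = 0.1053 m³/s
Stations 1, 7 contribute zero (depth or velocity is 0).
Q = Σ qᵢ = 0.5996 m³/s

0.600 m³/s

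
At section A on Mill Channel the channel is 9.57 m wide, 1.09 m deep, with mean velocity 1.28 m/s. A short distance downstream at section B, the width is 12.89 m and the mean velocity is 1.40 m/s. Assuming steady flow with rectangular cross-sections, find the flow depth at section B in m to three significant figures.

Q = A₁V₁ = (9.57×1.09) × 1.28 = 13.35 m³/s
d₂ = Q/(b₂ V₂) = 13.35/(12.89×1.40) = 0.7399 m

0.740 m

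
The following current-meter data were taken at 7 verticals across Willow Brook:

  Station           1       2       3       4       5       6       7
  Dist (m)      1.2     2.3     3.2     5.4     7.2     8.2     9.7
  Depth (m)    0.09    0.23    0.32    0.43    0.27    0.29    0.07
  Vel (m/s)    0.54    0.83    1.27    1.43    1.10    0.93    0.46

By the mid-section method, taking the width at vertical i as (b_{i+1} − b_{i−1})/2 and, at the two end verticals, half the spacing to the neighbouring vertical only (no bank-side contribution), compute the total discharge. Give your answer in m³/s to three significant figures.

2.85 m³/s

w_1 = (2.3 − 1.2)/2 = 0.55 m; q_1 = 0.54 × 0.09 × 0.55 = 0.02673 m³/s
w_2 = (3.2 − 1.2)/2 = 1 m; q_2 = 0.83 × 0.23 × 1 = 0.1909 m³/s
w_3 = (5.4 − 2.3)/2 = 1.55 m; q_3 = 1.27 × 0.32 × 1.55 = 0.6299 m³/s
w_4 = (7.2 − 3.2)/2 = 2 m; q_4 = 1.43 × 0.43 × 2 = 1.230 m³/s
w_5 = (8.2 − 5.4)/2 = 1.4 m; q_5 = 1.10 × 0.27 × 1.4 = 0.4158 m³/s
w_6 = (9.7 − 7.2)/2 = 1.25 m; q_6 = 0.93 × 0.29 × 1.25 = 0.3371 m³/s
w_7 = (9.7 − 8.2)/2 = 0.75 m; q_7 = 0.46 × 0.07 × 0.75 = 0.02415 m³/s
Q = Σ qᵢ = 2.854 m³/s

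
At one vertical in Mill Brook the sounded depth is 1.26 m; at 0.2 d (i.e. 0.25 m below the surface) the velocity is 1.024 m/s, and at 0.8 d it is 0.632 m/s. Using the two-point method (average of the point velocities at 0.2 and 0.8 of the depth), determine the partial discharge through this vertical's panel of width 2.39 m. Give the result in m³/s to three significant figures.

v̄ = (1.024 + 0.632) / 2 = 0.8280 m/s
q = v̄ × d × w = 0.8280 × 1.26 × 2.39 = 2.493 m³/s

2.49 m³/s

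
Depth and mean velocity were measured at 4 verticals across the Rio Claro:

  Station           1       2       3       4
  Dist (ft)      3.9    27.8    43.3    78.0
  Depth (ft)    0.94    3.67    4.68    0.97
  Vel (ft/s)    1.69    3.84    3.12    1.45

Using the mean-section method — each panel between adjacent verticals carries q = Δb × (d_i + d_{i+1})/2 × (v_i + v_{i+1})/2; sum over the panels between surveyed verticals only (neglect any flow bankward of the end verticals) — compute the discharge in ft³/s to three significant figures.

Panel 1-2: Δb = 23.9 ft, d̄ = (0.94+3.67)/2 = 2.305, v̄ = (1.69+3.84)/2 = 2.765 → q = 23.9×2.305×2.765 = 152.3 ft³/s
Panel 2-3: Δb = 15.5 ft, d̄ = (3.67+4.68)/2 = 4.175, v̄ = (3.84+3.12)/2 = 3.48 → q = 15.5×4.175×3.48 = 225.2 ft³/s
Panel 3-4: Δb = 34.7 ft, d̄ = (4.68+0.97)/2 = 2.825, v̄ = (3.12+1.45)/2 = 2.285 → q = 34.7×2.825×2.285 = 224.0 ft³/s
Q = Σ q = 601.5 ft³/s

602 ft³/s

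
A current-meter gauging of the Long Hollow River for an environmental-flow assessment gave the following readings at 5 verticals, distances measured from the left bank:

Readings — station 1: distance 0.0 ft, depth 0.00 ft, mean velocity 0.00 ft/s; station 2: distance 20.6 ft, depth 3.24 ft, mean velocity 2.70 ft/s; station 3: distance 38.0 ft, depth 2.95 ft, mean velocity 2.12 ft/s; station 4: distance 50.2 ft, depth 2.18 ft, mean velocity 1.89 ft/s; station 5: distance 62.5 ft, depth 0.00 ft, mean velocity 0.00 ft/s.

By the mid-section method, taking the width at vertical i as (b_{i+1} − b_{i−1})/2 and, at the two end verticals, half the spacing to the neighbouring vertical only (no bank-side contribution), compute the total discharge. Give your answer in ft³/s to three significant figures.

w_2 = (38.0 − 0.0)/2 = 19 ft; q_2 = 2.70 × 3.24 × 19 = 166.2 ft³/s
w_3 = (50.2 − 20.6)/2 = 14.8 ft; q_3 = 2.12 × 2.95 × 14.8 = 92.56 ft³/s
w_4 = (62.5 − 38.0)/2 = 12.25 ft; q_4 = 1.89 × 2.18 × 12.25 = 50.47 ft³/s
Stations 1, 5 contribute zero (depth or velocity is 0).
Q = Σ qᵢ = 309.2 ft³/s

309 ft³/s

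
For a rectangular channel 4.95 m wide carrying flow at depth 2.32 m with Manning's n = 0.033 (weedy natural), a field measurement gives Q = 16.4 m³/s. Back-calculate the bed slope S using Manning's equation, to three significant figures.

0.00175

A = b·y = 4.95 × 2.32 = 11.48 m²
P = b + 2y = 4.95 + 2×2.32 = 9.590 m
R = A/P = 11.48/9.590 = 1.197 m
S = (Q·n / (1·A·R^(2/3)))² = (16.4×0.033 / (1×11.48×1.128))² = 0.001746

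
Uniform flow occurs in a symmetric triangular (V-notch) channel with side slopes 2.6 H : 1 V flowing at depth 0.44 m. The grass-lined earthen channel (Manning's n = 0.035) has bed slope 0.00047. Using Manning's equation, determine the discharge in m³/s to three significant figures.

0.109 m³/s

A = z·y² = 2.6×0.44² = 0.5034 m²
P = 2y√(1+z²) = 2×0.44×√(1+2.6²) = 2.451 m
R = A/P = 0.5034/2.451 = 0.2053 m
Q = (1/n)·A·R^(2/3)·S^(1/2) = (1/0.035) × 0.5034 × 0.2053^(2/3) × 0.00047^(1/2) = 0.1085 m³/s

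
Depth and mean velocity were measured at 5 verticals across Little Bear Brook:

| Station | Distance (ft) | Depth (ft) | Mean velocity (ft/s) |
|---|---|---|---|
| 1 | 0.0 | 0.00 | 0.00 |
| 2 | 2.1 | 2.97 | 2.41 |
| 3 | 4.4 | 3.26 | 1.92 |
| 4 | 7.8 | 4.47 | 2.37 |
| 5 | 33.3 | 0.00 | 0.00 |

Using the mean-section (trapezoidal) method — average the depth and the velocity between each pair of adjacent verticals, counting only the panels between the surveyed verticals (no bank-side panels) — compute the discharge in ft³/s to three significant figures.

115 ft³/s

Panel 1-2: Δb = 2.1 ft, d̄ = (0.00+2.97)/2 = 1.485, v̄ = (0.00+2.41)/2 = 1.205 → q = 2.1×1.485×1.205 = 3.758 ft³/s
Panel 2-3: Δb = 2.3 ft, d̄ = (2.97+3.26)/2 = 3.115, v̄ = (2.41+1.92)/2 = 2.165 → q = 2.3×3.115×2.165 = 15.51 ft³/s
Panel 3-4: Δb = 3.4 ft, d̄ = (3.26+4.47)/2 = 3.865, v̄ = (1.92+2.37)/2 = 2.145 → q = 3.4×3.865×2.145 = 28.19 ft³/s
Panel 4-5: Δb = 25.5 ft, d̄ = (4.47+0.00)/2 = 2.235, v̄ = (2.37+0.00)/2 = 1.185 → q = 25.5×2.235×1.185 = 67.54 ft³/s
Q = Σ q = 115.0 ft³/s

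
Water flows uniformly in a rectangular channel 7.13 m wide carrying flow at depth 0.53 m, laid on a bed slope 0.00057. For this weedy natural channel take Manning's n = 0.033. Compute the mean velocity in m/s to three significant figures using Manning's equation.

0.432 m/s

A = b·y = 7.13 × 0.53 = 3.779 m²
P = b + 2y = 7.13 + 2×0.53 = 8.190 m
R = A/P = 3.779/8.190 = 0.4614 m
Q = (1/n)·A·R^(2/3)·S^(1/2) = (1/0.033) × 3.779 × 0.4614^(2/3) × 0.00057^(1/2) = 1.632 m³/s
V = Q/A = 1.632/3.779 = 0.4320 m/s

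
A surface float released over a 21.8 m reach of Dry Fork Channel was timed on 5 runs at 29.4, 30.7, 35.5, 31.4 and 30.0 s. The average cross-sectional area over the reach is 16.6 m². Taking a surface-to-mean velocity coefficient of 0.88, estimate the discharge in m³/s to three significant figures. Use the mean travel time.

t̄ = (29.4 + 30.7 + 35.5 + 31.4 + 30.0) / 5 = 31.4 s
v_surface = L / t̄ = 21.8 / 31.4 = 0.6943 m/s
v_mean = 0.88 × 0.6943 = 0.6110 m/s
Q = A × v_mean = 16.6 × 0.6110 = 10.14 m³/s

10.1 m³/s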